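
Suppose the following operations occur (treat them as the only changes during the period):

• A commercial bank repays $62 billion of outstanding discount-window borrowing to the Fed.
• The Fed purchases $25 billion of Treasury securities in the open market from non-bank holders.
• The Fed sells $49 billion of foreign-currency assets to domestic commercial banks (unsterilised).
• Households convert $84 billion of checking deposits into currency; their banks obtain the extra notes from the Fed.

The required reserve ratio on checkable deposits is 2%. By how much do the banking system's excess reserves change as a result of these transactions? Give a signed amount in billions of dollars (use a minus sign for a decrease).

-$168.82 billion

Discount-window repayment $62 billion: reserves −$62B, deposits 0.
Asset purchase (from non-banks) $25 billion: reserves +$25B, deposits +$25B.
FX sale $49 billion: reserves −$49B, deposits 0.
Currency withdrawal $84 billion: reserves −$84B, deposits −$84B.
Totals: Δreserves = −$170B, Δdeposits = −$59B.
Δrequired reserves = 2% × −$59B = −$1.18B.
Δexcess reserves = Δreserves − Δrequired = −$170B − (−$1.18B) = -$168.82 billion.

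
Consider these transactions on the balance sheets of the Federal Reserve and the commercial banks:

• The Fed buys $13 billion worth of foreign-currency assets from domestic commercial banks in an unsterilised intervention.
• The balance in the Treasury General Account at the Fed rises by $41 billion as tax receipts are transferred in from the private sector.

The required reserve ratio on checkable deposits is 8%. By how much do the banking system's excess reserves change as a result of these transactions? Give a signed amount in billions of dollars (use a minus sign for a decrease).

-$24.72 billion

FX purchase $13 billion: reserves +$13B, deposits 0.
Government account inflow $41 billion: reserves −$41B, deposits −$41B.
Totals: Δreserves = −$28B, Δdeposits = −$41B.
Δrequired reserves = 8% × −$41B = −$3.28B.
Δexcess reserves = Δreserves − Δrequired = −$28B − (−$3.28B) = -$24.72 billion.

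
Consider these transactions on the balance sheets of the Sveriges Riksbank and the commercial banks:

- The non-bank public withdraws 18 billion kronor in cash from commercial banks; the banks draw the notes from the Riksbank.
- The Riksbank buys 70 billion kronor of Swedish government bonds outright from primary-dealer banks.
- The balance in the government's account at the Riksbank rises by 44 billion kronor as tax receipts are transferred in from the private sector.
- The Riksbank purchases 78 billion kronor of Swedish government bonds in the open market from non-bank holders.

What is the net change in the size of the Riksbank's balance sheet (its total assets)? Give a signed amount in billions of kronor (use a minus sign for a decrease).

+148 billion

Currency withdrawal 18 billion kronor: only the composition of liabilities changes → 0.
OMO purchase (from banks) 70 billion kronor: a Riksbank asset is acquired → +70B.
Government account inflow 44 billion kronor: only the composition of liabilities changes → 0.
Asset purchase (from non-banks) 78 billion kronor: a Riksbank asset is acquired → +78B.
Net: 0 + 70 + 0 + 78 = +148 billion.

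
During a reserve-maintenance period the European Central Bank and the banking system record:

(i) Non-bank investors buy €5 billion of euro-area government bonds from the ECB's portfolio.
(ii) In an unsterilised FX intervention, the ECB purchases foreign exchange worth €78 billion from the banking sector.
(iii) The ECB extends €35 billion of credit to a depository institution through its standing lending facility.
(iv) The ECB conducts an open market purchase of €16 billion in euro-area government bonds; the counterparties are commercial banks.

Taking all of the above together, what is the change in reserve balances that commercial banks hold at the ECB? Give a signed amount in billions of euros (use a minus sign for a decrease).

Asset sale (to non-banks) €5 billion: the non-bank buyers' banks settle from reserves → −€5B.
FX purchase €78 billion: the ECB pays by crediting reserve accounts → +€78B.
Discount-window loan €35 billion: the loan is credited to the bank's reserve account → +€35B.
OMO purchase (from banks) €16 billion: the ECB pays by crediting reserve accounts → +€16B.
Net: −5 + 78 + 35 + 16 = +€124 billion.

+€124 billion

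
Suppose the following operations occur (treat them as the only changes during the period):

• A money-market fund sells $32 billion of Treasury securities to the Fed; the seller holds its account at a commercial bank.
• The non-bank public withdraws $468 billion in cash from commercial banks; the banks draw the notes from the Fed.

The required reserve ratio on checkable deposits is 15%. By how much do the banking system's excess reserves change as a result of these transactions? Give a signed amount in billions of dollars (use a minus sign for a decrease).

Asset purchase (from non-banks) $32 billion: reserves +$32B, deposits +$32B.
Currency withdrawal $468 billion: reserves −$468B, deposits −$468B.
Totals: Δreserves = −$436B, Δdeposits = −$436B.
Δrequired reserves = 15% × −$436B = −$65.4B.
Δexcess reserves = Δreserves − Δrequired = −$436B − (−$65.4B) = -$370.6 billion.

-$370.6 billion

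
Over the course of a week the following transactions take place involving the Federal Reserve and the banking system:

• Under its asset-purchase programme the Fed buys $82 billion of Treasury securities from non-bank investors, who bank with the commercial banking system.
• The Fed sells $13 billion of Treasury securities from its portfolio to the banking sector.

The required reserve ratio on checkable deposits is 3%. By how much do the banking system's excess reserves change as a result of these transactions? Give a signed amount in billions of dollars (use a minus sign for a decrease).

Asset purchase (from non-banks) $82 billion: reserves +$82B, deposits +$82B.
OMO sale (to banks) $13 billion: reserves −$13B, deposits 0.
Totals: Δreserves = +$69B, Δdeposits = +$82B.
Δrequired reserves = 3% × +$82B = +$2.46B.
Δexcess reserves = Δreserves − Δrequired = +$69B − (+$2.46B) = +$66.54 billion.

+$66.54 billion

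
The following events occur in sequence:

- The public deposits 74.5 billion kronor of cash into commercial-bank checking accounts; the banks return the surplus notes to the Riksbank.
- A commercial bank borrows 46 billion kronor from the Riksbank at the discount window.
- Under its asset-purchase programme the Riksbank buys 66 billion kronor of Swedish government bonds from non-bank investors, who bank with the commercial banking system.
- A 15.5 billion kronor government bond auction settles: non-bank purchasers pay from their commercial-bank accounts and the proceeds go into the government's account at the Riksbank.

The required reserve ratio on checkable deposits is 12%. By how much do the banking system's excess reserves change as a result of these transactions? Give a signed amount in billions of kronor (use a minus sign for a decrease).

+156 billion

Currency deposit 74.5 billion kronor: reserves +74.5B, deposits +74.5B.
Discount-window loan 46 billion kronor: reserves +46B, deposits 0.
Asset purchase (from non-banks) 66 billion kronor: reserves +66B, deposits +66B.
Government account inflow 15.5 billion kronor: reserves −15.5B, deposits −15.5B.
Totals: Δreserves = +171B, Δdeposits = +125B.
Δrequired reserves = 12% × +125B = +15B.
Δexcess reserves = Δreserves − Δrequired = +171B − (+15B) = +156 billion.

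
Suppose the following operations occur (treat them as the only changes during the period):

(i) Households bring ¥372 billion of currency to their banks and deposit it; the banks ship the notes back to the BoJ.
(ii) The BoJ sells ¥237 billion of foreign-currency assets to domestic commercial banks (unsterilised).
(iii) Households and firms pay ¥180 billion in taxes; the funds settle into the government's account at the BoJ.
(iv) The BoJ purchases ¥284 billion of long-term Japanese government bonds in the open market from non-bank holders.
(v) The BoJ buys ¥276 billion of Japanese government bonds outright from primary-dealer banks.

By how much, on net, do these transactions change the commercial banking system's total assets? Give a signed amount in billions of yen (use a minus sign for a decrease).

BoJ balance sheet:
  Assets:      Securities +¥560B, Foreign assets −¥237B
  Liabilities: Bank reserves +¥515B, Currency in circulation −¥372B, Government deposits +¥180B
Commercial banking system:
  Assets:      Reserves at CB +¥515B, Securities −¥276B, Foreign assets +¥237B
  Liabilities: Checkable deposits +¥476B
Change in total bank assets = +¥476 billion.

+¥476 billion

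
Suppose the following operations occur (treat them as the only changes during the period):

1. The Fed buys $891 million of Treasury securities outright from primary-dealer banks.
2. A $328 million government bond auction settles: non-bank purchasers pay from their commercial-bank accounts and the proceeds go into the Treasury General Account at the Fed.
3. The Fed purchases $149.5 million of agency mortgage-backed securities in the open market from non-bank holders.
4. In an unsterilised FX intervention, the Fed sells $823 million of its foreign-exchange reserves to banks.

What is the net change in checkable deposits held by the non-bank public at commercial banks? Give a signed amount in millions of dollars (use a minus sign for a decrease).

OMO purchase (from banks) $891 million: the counterparty is a bank, so public deposits are unchanged → 0.
Government account inflow $328 million: non-bank counterparties' bank balances fall → −$328M.
Asset purchase (from non-banks) $149.5 million: non-bank counterparties' bank balances rise → +$149.5M.
FX sale $823 million: the counterparty is a bank, so public deposits are unchanged → 0.
Net: 0 − 328 + 149.5 + 0 = -$178.5 million.

-$178.5 million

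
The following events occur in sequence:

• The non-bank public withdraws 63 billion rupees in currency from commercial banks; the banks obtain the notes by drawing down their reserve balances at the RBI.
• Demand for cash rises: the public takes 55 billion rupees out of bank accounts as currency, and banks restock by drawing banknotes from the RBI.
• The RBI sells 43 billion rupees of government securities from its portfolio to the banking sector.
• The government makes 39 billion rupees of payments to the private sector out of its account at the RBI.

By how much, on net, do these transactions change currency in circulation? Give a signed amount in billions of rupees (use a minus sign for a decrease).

+118 billion

Currency withdrawal 63 billion rupees: notes leave the central bank → +63B.
Currency withdrawal 55 billion rupees: notes leave the central bank → +55B.
OMO sale (to banks) 43 billion rupees: no currency enters or leaves circulation → 0.
Government spending 39 billion rupees: no currency enters or leaves circulation → 0.
Net: 63 + 55 + 0 + 0 = +118 billion.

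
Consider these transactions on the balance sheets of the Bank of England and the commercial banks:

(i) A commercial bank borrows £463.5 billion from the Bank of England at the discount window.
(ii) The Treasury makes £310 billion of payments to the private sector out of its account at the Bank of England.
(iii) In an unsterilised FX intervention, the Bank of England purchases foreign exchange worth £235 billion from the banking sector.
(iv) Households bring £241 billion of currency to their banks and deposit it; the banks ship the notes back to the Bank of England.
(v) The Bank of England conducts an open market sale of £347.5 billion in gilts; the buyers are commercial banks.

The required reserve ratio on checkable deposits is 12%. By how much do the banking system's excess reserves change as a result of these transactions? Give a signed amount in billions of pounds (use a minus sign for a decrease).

+£835.88 billion

Discount-window loan £463.5 billion: reserves +£463.5B, deposits 0.
Government spending £310 billion: reserves +£310B, deposits +£310B.
FX purchase £235 billion: reserves +£235B, deposits 0.
Currency deposit £241 billion: reserves +£241B, deposits +£241B.
OMO sale (to banks) £347.5 billion: reserves −£347.5B, deposits 0.
Totals: Δreserves = +£902B, Δdeposits = +£551B.
Δrequired reserves = 12% × +£551B = +£66.12B.
Δexcess reserves = Δreserves − Δrequired = +£902B − (+£66.12B) = +£835.88 billion.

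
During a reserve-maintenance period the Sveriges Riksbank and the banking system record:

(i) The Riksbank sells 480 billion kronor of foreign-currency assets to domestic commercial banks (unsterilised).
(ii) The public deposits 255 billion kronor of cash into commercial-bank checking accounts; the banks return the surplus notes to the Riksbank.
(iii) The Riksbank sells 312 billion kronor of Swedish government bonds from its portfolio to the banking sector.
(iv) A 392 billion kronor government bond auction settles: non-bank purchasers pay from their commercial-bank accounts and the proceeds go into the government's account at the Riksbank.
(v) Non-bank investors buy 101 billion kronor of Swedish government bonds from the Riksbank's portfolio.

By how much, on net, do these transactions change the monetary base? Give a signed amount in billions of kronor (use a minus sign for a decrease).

-1285 billion

Riksbank balance sheet:
  Assets:      Securities −413B, Foreign assets −480B
  Liabilities: Bank reserves −1030B, Currency in circulation −255B, Government deposits +392B
Commercial banking system:
  Assets:      Reserves at CB −1030B, Securities +312B, Foreign assets +480B
  Liabilities: Checkable deposits −238B
Monetary base = currency + reserves: −255B + (−1030B) = -1285 billion.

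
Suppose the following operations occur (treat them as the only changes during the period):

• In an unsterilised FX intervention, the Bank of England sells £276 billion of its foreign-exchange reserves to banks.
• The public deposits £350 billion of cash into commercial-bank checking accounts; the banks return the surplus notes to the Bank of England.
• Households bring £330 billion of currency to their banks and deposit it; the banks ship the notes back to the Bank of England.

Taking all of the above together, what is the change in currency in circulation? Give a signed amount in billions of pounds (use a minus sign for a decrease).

FX sale £276 billion: no currency enters or leaves circulation → 0.
Currency deposit £350 billion: notes return to the central bank → −£350B.
Currency deposit £330 billion: notes return to the central bank → −£330B.
Net: 0 − 350 − 330 = -£680 billion.

-£680 billion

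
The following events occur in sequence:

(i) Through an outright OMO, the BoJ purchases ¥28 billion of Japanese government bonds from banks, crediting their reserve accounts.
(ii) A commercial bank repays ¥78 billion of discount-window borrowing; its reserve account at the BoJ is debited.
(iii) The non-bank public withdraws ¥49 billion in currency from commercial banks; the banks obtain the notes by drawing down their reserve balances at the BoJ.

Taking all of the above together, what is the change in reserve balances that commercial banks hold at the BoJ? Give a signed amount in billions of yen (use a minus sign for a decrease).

OMO purchase (from banks) ¥28 billion: the BoJ pays by crediting reserve accounts → +¥28B.
Discount-window repayment ¥78 billion: repayment is debited from reserves → −¥78B.
Currency withdrawal ¥49 billion: banks swap reserves for currency → −¥49B.
Net: 28 − 78 − 49 = -¥99 billion.

-¥99 billion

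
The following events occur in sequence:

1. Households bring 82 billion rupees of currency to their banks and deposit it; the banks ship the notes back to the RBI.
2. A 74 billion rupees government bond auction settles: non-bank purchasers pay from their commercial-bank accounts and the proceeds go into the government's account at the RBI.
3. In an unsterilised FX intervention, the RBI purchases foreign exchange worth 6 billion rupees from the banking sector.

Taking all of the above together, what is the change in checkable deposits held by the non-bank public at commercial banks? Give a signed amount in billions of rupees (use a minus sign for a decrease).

Currency deposit 82 billion rupees: non-bank counterparties' bank balances rise → +82B.
Government account inflow 74 billion rupees: non-bank counterparties' bank balances fall → −74B.
FX purchase 6 billion rupees: the counterparty is a bank, so public deposits are unchanged → 0.
Net: 82 − 74 + 0 = +8 billion.

+8 billion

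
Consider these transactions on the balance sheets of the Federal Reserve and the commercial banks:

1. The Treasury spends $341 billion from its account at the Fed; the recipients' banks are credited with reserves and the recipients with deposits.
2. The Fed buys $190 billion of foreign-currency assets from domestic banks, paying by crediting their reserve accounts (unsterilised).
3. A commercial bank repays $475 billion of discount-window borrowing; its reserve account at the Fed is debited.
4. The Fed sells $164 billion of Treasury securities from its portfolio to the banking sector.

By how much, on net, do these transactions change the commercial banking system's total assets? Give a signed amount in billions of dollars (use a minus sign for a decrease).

-$134 billion

Government spending $341 billion: bank balance sheets expand → +$341B.
FX purchase $190 billion: just an asset swap on bank balance sheets → 0.
Discount-window repayment $475 billion: bank balance sheets shrink → −$475B.
OMO sale (to banks) $164 billion: just an asset swap on bank balance sheets → 0.
Net: 341 + 0 − 475 + 0 = -$134 billion.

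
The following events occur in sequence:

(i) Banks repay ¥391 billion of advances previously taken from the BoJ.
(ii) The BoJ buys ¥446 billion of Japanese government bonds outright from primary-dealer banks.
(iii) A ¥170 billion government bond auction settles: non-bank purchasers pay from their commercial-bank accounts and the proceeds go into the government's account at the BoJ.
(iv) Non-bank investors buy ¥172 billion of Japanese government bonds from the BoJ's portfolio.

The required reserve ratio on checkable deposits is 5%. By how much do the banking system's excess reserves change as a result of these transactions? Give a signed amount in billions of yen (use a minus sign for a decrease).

-¥269.9 billion

Discount-window repayment ¥391 billion: reserves −¥391B, deposits 0.
OMO purchase (from banks) ¥446 billion: reserves +¥446B, deposits 0.
Government account inflow ¥170 billion: reserves −¥170B, deposits −¥170B.
Asset sale (to non-banks) ¥172 billion: reserves −¥172B, deposits −¥172B.
Totals: Δreserves = −¥287B, Δdeposits = −¥342B.
Δrequired reserves = 5% × −¥342B = −¥17.1B.
Δexcess reserves = Δreserves − Δrequired = −¥287B − (−¥17.1B) = -¥269.9 billion.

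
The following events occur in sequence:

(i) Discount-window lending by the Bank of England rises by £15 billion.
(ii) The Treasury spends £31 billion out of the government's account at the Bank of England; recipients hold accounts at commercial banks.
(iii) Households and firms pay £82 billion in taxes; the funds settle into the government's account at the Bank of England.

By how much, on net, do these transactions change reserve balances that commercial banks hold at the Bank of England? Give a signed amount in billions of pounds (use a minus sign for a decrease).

-£36 billion

Discount-window loan £15 billion: the loan is credited to the bank's reserve account → +£15B.
Government spending £31 billion: government payments flow into bank reserve accounts → +£31B.
Government account inflow £82 billion: funds move from bank reserves into the government account → −£82B.
Net: 15 + 31 − 82 = -£36 billion.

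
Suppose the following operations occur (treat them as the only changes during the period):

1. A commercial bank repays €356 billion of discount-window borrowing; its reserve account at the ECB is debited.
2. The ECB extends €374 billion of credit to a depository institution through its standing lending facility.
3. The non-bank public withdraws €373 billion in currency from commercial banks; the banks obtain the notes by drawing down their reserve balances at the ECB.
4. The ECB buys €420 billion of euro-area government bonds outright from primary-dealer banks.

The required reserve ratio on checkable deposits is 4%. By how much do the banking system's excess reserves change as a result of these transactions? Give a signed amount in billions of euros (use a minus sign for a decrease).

Discount-window repayment €356 billion: reserves −€356B, deposits 0.
Discount-window loan €374 billion: reserves +€374B, deposits 0.
Currency withdrawal €373 billion: reserves −€373B, deposits −€373B.
OMO purchase (from banks) €420 billion: reserves +€420B, deposits 0.
Totals: Δreserves = +€65B, Δdeposits = −€373B.
Δrequired reserves = 4% × −€373B = −€14.92B.
Δexcess reserves = Δreserves − Δrequired = +€65B − (−€14.92B) = +€79.92 billion.

+€79.92 billion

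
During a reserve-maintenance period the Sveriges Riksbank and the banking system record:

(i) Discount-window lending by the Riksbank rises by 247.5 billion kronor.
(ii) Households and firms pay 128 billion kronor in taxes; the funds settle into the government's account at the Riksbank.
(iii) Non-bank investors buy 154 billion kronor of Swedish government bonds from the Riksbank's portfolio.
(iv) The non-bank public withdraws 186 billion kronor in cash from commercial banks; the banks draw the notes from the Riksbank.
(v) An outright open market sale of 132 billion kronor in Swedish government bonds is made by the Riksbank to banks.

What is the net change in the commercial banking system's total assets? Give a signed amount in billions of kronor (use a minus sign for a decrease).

-220.5 billion

Discount-window loan 247.5 billion kronor: bank balance sheets expand → +247.5B.
Government account inflow 128 billion kronor: bank balance sheets shrink → −128B.
Asset sale (to non-banks) 154 billion kronor: bank balance sheets shrink → −154B.
Currency withdrawal 186 billion kronor: bank balance sheets shrink → −186B.
OMO sale (to banks) 132 billion kronor: just an asset swap on bank balance sheets → 0.
Net: 247.5 − 128 − 154 − 186 + 0 = -220.5 billion.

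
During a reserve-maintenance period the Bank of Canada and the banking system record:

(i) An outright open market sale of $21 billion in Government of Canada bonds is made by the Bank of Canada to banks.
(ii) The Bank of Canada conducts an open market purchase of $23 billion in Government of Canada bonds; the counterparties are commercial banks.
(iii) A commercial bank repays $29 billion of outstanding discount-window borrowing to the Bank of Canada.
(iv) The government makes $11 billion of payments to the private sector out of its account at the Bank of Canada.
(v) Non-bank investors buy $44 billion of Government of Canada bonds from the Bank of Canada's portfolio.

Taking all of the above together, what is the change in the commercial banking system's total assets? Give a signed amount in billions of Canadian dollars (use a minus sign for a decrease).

Bank of Canada balance sheet:
  Assets:      Securities −$42B, Loans to banks −$29B
  Liabilities: Bank reserves −$60B, Government deposits −$11B
Commercial banking system:
  Assets:      Reserves at CB −$60B, Securities −$2B
  Liabilities: Checkable deposits −$33B, Borrowings from CB −$29B
Change in total bank assets = -$62 billion.

-$62 billion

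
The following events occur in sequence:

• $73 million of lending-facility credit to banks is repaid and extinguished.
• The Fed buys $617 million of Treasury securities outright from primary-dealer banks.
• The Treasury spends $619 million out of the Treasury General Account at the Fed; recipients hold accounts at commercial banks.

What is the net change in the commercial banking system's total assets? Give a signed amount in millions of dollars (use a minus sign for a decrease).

+$546 million

Fed balance sheet:
  Assets:      Securities +$617M, Loans to banks −$73M
  Liabilities: Bank reserves +$1163M, Government deposits −$619M
Commercial banking system:
  Assets:      Reserves at CB +$1163M, Securities −$617M
  Liabilities: Checkable deposits +$619M, Borrowings from CB −$73M
Change in total bank assets = +$546 million.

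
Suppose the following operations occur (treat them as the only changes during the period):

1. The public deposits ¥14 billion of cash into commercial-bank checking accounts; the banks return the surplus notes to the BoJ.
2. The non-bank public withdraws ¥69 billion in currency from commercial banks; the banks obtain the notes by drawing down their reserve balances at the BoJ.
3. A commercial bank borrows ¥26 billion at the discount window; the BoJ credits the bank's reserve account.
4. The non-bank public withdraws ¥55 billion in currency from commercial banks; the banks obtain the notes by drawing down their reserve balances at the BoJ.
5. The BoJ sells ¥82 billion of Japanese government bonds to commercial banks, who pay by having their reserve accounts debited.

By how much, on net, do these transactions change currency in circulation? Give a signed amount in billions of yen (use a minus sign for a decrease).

+¥110 billion

Currency deposit ¥14 billion: notes return to the central bank → −¥14B.
Currency withdrawal ¥69 billion: notes leave the central bank → +¥69B.
Discount-window loan ¥26 billion: no currency enters or leaves circulation → 0.
Currency withdrawal ¥55 billion: notes leave the central bank → +¥55B.
OMO sale (to banks) ¥82 billion: no currency enters or leaves circulation → 0.
Net: −14 + 69 + 0 + 55 + 0 = +¥110 billion.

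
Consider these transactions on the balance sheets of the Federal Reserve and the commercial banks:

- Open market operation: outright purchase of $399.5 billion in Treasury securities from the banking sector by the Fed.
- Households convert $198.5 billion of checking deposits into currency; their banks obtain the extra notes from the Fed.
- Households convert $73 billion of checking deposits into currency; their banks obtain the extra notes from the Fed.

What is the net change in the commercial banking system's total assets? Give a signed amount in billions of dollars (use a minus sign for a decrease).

-$271.5 billion

Fed balance sheet:
  Assets:      Securities +$399.5B
  Liabilities: Bank reserves +$128B, Currency in circulation +$271.5B
Commercial banking system:
  Assets:      Reserves at CB +$128B, Securities −$399.5B
  Liabilities: Checkable deposits −$271.5B
Change in total bank assets = -$271.5 billion.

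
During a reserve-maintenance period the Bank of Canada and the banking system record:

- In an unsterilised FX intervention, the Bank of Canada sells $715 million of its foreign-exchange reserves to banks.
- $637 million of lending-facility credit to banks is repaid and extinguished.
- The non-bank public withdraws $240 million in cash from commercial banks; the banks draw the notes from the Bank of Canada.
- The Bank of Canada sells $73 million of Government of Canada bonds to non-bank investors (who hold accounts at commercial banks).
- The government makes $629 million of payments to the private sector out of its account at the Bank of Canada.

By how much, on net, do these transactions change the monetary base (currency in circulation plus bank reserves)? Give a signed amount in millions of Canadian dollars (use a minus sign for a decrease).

FX sale $715 million: Bank of Canada balance sheet contracts → −$715M.
Discount-window repayment $637 million: Bank of Canada balance sheet contracts → −$637M.
Currency withdrawal $240 million: just a shift between currency and reserves — both are base money → 0.
Asset sale (to non-banks) $73 million: Bank of Canada balance sheet contracts → −$73M.
Government spending $629 million: a non-base liability converts back to reserves → +$629M.
Net: −715 − 637 + 0 − 73 + 629 = -$796 million.

-$796 million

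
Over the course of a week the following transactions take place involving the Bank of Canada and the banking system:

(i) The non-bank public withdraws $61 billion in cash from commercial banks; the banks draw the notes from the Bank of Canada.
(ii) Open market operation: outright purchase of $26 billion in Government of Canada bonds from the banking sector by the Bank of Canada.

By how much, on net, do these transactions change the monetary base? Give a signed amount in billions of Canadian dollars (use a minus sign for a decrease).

Currency withdrawal $61 billion: just a shift between currency and reserves — both are base money → 0.
OMO purchase (from banks) $26 billion: Bank of Canada balance sheet expands → +$26B.
Net: 0 + 26 = +$26 billion.

+$26 billion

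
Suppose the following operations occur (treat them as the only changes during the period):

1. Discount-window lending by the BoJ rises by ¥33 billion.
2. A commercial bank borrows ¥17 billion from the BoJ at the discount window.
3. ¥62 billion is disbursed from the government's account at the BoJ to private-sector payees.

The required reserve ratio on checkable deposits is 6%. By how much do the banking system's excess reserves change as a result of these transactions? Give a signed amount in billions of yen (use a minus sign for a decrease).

Discount-window loan ¥33 billion: reserves +¥33B, deposits 0.
Discount-window loan ¥17 billion: reserves +¥17B, deposits 0.
Government spending ¥62 billion: reserves +¥62B, deposits +¥62B.
Totals: Δreserves = +¥112B, Δdeposits = +¥62B.
Δrequired reserves = 6% × +¥62B = +¥3.72B.
Δexcess reserves = Δreserves − Δrequired = +¥112B − (+¥3.72B) = +¥108.28 billion.

+¥108.28 billion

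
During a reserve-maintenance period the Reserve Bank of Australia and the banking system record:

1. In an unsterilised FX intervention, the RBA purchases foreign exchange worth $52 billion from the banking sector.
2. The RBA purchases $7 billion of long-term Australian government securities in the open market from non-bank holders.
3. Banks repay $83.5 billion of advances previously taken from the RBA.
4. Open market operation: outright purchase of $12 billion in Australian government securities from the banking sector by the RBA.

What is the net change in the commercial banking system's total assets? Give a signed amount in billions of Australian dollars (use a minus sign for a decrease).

-$76.5 billion

FX purchase $52 billion: just an asset swap on bank balance sheets → 0.
Asset purchase (from non-banks) $7 billion: bank balance sheets expand → +$7B.
Discount-window repayment $83.5 billion: bank balance sheets shrink → −$83.5B.
OMO purchase (from banks) $12 billion: just an asset swap on bank balance sheets → 0.
Net: 0 + 7 − 83.5 + 0 = -$76.5 billion.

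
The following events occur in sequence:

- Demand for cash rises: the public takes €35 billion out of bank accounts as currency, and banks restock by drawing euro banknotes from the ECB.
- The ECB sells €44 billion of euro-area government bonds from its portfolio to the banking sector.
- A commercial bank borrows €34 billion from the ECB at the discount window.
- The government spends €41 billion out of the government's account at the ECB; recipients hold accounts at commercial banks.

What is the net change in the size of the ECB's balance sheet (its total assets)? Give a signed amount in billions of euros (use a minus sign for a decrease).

Currency withdrawal €35 billion: only the composition of liabilities changes → 0.
OMO sale (to banks) €44 billion: an ECB asset is shed → −€44B.
Discount-window loan €34 billion: an ECB asset is acquired → +€34B.
Government spending €41 billion: only the composition of liabilities changes → 0.
Net: 0 − 44 + 34 + 0 = -€10 billion.

-€10 billion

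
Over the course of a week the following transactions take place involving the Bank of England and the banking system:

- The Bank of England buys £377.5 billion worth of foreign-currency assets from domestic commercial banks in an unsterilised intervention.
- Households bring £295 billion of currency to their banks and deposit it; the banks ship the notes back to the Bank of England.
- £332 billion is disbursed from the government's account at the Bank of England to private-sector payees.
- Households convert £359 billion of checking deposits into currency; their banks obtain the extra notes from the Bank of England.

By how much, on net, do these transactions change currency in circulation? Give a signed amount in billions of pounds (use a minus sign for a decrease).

+£64 billion

Bank of England balance sheet:
  Assets:      Foreign assets +£377.5B
  Liabilities: Bank reserves +£645.5B, Currency in circulation +£64B, Government deposits −£332B
Commercial banking system:
  Assets:      Reserves at CB +£645.5B, Foreign assets −£377.5B
  Liabilities: Checkable deposits +£268B
So the change in currency in circulation is +£64 billion.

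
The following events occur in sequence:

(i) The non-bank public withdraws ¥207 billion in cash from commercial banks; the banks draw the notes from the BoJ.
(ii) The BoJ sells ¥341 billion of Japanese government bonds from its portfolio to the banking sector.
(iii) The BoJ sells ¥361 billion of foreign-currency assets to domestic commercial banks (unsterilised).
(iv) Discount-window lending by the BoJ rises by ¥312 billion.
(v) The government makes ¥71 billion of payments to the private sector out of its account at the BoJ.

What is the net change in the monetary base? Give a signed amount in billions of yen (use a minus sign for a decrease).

-¥319 billion

Currency withdrawal ¥207 billion: just a shift between currency and reserves — both are base money → 0.
OMO sale (to banks) ¥341 billion: BoJ balance sheet contracts → −¥341B.
FX sale ¥361 billion: BoJ balance sheet contracts → −¥361B.
Discount-window loan ¥312 billion: BoJ balance sheet expands → +¥312B.
Government spending ¥71 billion: a non-base liability converts back to reserves → +¥71B.
Net: 0 − 341 − 361 + 312 + 71 = -¥319 billion.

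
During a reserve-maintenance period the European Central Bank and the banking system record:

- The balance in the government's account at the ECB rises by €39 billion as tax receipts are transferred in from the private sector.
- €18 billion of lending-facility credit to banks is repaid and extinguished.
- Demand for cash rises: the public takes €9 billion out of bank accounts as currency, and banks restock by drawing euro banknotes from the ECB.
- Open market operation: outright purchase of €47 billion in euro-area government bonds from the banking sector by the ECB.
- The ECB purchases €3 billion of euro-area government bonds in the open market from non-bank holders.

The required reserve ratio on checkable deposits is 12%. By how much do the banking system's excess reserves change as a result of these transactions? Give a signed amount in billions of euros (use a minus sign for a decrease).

Government account inflow €39 billion: reserves −€39B, deposits −€39B.
Discount-window repayment €18 billion: reserves −€18B, deposits 0.
Currency withdrawal €9 billion: reserves −€9B, deposits −€9B.
OMO purchase (from banks) €47 billion: reserves +€47B, deposits 0.
Asset purchase (from non-banks) €3 billion: reserves +€3B, deposits +€3B.
Totals: Δreserves = −€16B, Δdeposits = −€45B.
Δrequired reserves = 12% × −€45B = −€5.4B.
Δexcess reserves = Δreserves − Δrequired = −€16B − (−€5.4B) = -€10.6 billion.

-€10.6 billion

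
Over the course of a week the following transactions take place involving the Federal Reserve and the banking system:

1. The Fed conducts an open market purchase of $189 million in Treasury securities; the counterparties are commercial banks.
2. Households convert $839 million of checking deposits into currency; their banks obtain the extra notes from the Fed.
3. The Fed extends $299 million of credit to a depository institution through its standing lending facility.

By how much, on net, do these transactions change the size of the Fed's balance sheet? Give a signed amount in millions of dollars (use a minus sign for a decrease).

Fed balance sheet:
  Assets:      Securities +$189M, Loans to banks +$299M
  Liabilities: Bank reserves −$351M, Currency in circulation +$839M
Change in total Fed assets = +$488 million.

+$488 million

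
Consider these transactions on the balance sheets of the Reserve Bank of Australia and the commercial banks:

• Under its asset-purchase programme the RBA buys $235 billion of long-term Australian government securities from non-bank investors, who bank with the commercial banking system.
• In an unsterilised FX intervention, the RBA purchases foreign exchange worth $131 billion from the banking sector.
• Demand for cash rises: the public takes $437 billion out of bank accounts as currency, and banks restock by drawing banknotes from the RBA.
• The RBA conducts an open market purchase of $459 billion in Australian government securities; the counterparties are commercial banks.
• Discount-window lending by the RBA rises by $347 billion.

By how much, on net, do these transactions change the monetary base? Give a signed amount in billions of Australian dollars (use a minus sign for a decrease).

+$1172 billion

RBA balance sheet:
  Assets:      Securities +$694B, Loans to banks +$347B, Foreign assets +$131B
  Liabilities: Bank reserves +$735B, Currency in circulation +$437B
Commercial banking system:
  Assets:      Reserves at CB +$735B, Securities −$459B, Foreign assets −$131B
  Liabilities: Checkable deposits −$202B, Borrowings from CB +$347B
Monetary base = currency + reserves: +$437B + (+$735B) = +$1172 billion.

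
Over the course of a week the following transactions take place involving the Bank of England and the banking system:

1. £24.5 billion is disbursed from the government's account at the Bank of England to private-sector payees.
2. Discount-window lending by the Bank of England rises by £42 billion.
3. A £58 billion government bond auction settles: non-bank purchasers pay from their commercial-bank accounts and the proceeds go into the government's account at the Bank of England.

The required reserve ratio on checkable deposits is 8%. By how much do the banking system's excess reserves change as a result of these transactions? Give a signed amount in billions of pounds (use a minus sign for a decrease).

Government spending £24.5 billion: reserves +£24.5B, deposits +£24.5B.
Discount-window loan £42 billion: reserves +£42B, deposits 0.
Government account inflow £58 billion: reserves −£58B, deposits −£58B.
Totals: Δreserves = +£8.5B, Δdeposits = −£33.5B.
Δrequired reserves = 8% × −£33.5B = −£2.68B.
Δexcess reserves = Δreserves − Δrequired = +£8.5B − (−£2.68B) = +£11.18 billion.

+£11.18 billion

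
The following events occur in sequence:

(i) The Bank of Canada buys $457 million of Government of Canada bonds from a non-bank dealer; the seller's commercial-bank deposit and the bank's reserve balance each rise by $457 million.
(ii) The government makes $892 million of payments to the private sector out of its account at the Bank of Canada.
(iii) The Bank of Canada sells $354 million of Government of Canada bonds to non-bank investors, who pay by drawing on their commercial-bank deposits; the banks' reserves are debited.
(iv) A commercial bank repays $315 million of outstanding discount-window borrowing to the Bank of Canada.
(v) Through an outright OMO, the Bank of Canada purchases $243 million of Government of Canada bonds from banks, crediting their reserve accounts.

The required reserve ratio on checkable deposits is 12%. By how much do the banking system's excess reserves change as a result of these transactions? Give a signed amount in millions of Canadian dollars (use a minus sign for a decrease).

+$803.6 million

Asset purchase (from non-banks) $457 million: reserves +$457M, deposits +$457M.
Government spending $892 million: reserves +$892M, deposits +$892M.
Asset sale (to non-banks) $354 million: reserves −$354M, deposits −$354M.
Discount-window repayment $315 million: reserves −$315M, deposits 0.
OMO purchase (from banks) $243 million: reserves +$243M, deposits 0.
Totals: Δreserves = +$923M, Δdeposits = +$995M.
Δrequired reserves = 12% × +$995M = +$119.4M.
Δexcess reserves = Δreserves − Δrequired = +$923M − (+$119.4M) = +$803.6 million.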